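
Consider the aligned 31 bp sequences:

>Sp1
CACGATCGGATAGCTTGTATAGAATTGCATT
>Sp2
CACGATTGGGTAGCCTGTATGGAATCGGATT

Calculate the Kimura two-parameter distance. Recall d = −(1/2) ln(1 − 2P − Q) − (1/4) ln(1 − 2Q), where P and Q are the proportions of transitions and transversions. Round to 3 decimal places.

0.236

Of 31 sites, 5 differences are transitions and 1 are transversions, so P = 5/31 ≈ 0.16129 and Q = 1/31 ≈ 0.032258.
Under the Kimura two-parameter model, d = −½ ln(1 − 2P − Q) − ¼ ln(1 − 2Q).
1 − 2P − Q = 0.645162, giving −½ ln(0.645162) = 0.219127.
1 − 2Q = 0.935484, giving −¼ ln(0.935484) = 0.016673.
d = 0.219127 + 0.016673 = 0.235800.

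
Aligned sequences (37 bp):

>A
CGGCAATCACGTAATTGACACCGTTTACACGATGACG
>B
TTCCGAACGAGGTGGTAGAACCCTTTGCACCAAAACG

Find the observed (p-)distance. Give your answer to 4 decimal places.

The sequences differ at 19 of 37 positions.
p = 19/37 = 0.513513… ≈ 0.5135 (to 4 d.p.).

0.5135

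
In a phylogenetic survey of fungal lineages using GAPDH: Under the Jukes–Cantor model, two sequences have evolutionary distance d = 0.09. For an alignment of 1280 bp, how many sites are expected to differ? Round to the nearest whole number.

109

Invert JC69: p = (3/4)(1 − e^(−4d/3)) = 0.75 × (1 − e^(-0.12)) = 0.75 × (1 − 0.886920) = 0.084810.
Expected differing sites = pL ≈ 0.084810 × 1280 = 108.5568 ≈ 109.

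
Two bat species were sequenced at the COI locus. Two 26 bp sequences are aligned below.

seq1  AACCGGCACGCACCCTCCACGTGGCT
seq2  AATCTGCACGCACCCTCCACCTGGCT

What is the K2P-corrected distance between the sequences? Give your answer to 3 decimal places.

Of 26 sites, 1 differences are transitions and 2 are transversions, so P = 1/26 ≈ 0.038462 and Q = 2/26 ≈ 0.076923.
Under the Kimura two-parameter model, d = −½ ln(1 − 2P − Q) − ¼ ln(1 − 2Q).
1 − 2P − Q = 0.846153, giving −½ ln(0.846153) = 0.083528.
1 − 2Q = 0.846154, giving −¼ ln(0.846154) = 0.041763.
d = 0.083528 + 0.041763 = 0.125291.

0.125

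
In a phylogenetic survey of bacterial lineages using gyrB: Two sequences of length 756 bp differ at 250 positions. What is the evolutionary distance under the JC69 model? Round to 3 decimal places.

0.436

p = 250/756 ≈ 0.330688.
d = −(3/4) ln(1 − 4p/3) = −0.75 ln(1 − 0.440917) = −0.75 ln(0.559083)
  = −0.75 × (-0.581457) = 0.436093 substitutions/site.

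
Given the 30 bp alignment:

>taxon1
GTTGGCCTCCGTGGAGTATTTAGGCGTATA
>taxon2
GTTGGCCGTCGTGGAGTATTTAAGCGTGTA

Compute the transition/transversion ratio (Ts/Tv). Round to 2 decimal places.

Transitions are A↔G and C↔T; transversions are all other mismatches.
Transitions: 3. Transversions: 1.
R = 3/1 = 3.00.

3.00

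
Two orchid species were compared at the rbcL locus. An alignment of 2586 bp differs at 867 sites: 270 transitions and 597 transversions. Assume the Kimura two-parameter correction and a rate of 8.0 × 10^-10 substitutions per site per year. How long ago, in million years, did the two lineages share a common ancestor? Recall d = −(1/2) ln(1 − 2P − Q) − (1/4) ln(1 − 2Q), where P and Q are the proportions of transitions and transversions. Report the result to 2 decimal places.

277.79

P = 270/2586 ≈ 0.104408 and Q = 597/2586 ≈ 0.230858.
Under the Kimura two-parameter model, d = −½ ln(1 − 2P − Q) − ¼ ln(1 − 2Q).
1 − 2P − Q = 0.560326, giving −½ ln(0.560326) = 0.289618.
1 − 2Q = 0.538284, giving −¼ ln(0.538284) = 0.154842.
d = 0.289618 + 0.154842 = 0.444460.
Under a molecular clock d = 2μt, so t = d/(2μ) = 0.444460 / (2 × 8.0 × 10^-10) = 277.79 million years.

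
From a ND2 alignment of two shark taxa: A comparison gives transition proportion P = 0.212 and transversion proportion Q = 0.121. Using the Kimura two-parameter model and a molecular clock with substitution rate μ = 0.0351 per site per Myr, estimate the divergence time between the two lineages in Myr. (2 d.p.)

6.60

Under the Kimura two-parameter model, d = −½ ln(1 − 2P − Q) − ¼ ln(1 − 2Q).
1 − 2P − Q = 0.455, giving −½ ln(0.455) = 0.393729.
1 − 2Q = 0.758, giving −¼ ln(0.758) = 0.069268.
d = 0.393729 + 0.069268 = 0.462997.
Under a molecular clock d = 2μt, so t = d/(2μ) = 0.462997 / (2 × 0.0351) = 6.60 Myr.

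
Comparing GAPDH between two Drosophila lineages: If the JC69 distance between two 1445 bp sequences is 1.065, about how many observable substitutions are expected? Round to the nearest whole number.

822

Invert JC69: p = (3/4)(1 − e^(−4d/3)) = 0.75 × (1 − e^(-1.42)) = 0.75 × (1 − 0.241714) = 0.568715.
Expected differing sites = pL ≈ 0.568715 × 1445 = 821.793175 ≈ 822.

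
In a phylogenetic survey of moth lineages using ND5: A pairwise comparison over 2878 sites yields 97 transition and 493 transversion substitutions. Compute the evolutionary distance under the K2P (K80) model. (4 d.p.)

P = 97/2878 ≈ 0.033704 and Q = 493/2878 ≈ 0.1713.
Under the Kimura two-parameter model, d = −½ ln(1 − 2P − Q) − ¼ ln(1 − 2Q).
1 − 2P − Q = 0.761292, giving −½ ln(0.761292) = 0.136369.
1 − 2Q = 0.6574, giving −¼ ln(0.6574) = 0.104866.
d = 0.136369 + 0.104866 = 0.241235.

0.2412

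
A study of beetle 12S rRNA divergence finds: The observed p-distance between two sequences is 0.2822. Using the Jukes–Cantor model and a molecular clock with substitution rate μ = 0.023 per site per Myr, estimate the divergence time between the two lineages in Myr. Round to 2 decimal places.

7.70

d = −(3/4) ln(1 − 4p/3) = −0.75 ln(1 − 0.376267) = −0.75 ln(0.623733)
  = −0.75 × (-0.472033) = 0.354025 substitutions/site.
Under a molecular clock d = 2μt, so t = d/(2μ) = 0.354025 / (2 × 0.023) = 7.70 Myr.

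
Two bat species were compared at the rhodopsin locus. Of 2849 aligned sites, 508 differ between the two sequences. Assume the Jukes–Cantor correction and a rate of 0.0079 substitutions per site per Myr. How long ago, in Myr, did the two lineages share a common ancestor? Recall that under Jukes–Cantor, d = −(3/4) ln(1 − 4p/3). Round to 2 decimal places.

12.89

p = 508/2849 ≈ 0.178308.
d = −(3/4) ln(1 − 4p/3) = −0.75 ln(1 − 0.237744) = −0.75 ln(0.762256)
  = −0.75 × (-0.271473) = 0.203605 substitutions/site.
Under a molecular clock d = 2μt, so t = d/(2μ) = 0.203605 / (2 × 0.0079) = 12.89 Myr.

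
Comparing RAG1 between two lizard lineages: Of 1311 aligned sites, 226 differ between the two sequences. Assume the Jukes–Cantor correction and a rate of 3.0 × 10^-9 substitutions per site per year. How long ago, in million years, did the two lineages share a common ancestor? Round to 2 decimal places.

32.65

p = 226/1311 ≈ 0.172387.
d = −(3/4) ln(1 − 4p/3) = −0.75 ln(1 − 0.229849) = −0.75 ln(0.770151)
  = −0.75 × (-0.261169) = 0.195877 substitutions/site.
Under a molecular clock d = 2μt, so t = d/(2μ) = 0.195877 / (2 × 3.0 × 10^-9) = 32.65 million years.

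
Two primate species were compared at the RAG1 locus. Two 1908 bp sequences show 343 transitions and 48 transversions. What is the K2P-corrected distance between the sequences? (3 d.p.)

P = 343/1908 ≈ 0.179769 and Q = 48/1908 ≈ 0.025157.
Under the Kimura two-parameter model, d = −½ ln(1 − 2P − Q) − ¼ ln(1 − 2Q).
1 − 2P − Q = 0.615305, giving −½ ln(0.615305) = 0.242819.
1 − 2Q = 0.949686, giving −¼ ln(0.949686) = 0.012906.
d = 0.242819 + 0.012906 = 0.255725.

0.256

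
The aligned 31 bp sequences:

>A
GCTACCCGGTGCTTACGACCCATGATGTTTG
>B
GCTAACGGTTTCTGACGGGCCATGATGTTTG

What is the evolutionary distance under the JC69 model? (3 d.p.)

The sequences differ at 7 of 31 sites (5, 7, 9, 11, 14, 18, 19), so p = 7/31 ≈ 0.225806.
d = −(3/4) ln(1 − 4p/3) = −0.75 ln(1 − 0.301075) = −0.75 ln(0.698925)
  = −0.75 × (-0.358212) = 0.268659 substitutions/site.

0.269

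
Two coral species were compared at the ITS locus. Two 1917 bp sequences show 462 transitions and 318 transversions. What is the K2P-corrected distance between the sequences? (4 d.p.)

P = 462/1917 ≈ 0.241002 and Q = 318/1917 ≈ 0.165884.
Under the Kimura two-parameter model, d = −½ ln(1 − 2P − Q) − ¼ ln(1 − 2Q).
1 − 2P − Q = 0.352112, giving −½ ln(0.352112) = 0.521903.
1 − 2Q = 0.668232, giving −¼ ln(0.668232) = 0.100780.
d = 0.521903 + 0.100780 = 0.622683.

0.6227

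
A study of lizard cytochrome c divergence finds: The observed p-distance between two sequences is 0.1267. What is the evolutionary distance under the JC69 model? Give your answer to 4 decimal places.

d = −(3/4) ln(1 − 4p/3) = −0.75 ln(1 − 0.168933) = −0.75 ln(0.831067)
  = −0.75 × (-0.185045) = 0.138784 substitutions/site.

0.1388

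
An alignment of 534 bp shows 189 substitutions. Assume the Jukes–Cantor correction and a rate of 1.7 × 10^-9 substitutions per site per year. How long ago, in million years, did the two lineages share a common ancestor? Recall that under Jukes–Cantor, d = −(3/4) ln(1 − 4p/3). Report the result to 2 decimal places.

140.84

p = 189/534 ≈ 0.353933.
d = −(3/4) ln(1 − 4p/3) = −0.75 ln(1 − 0.471911) = −0.75 ln(0.528089)
  = −0.75 × (-0.638490) = 0.478868 substitutions/site.
Under a molecular clock d = 2μt, so t = d/(2μ) = 0.478868 / (2 × 1.7 × 10^-9) = 140.84 million years.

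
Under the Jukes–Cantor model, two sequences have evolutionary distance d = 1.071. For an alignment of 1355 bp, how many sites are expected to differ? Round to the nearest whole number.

Invert JC69: p = (3/4)(1 − e^(−4d/3)) = 0.75 × (1 − e^(-1.428)) = 0.75 × (1 − 0.239788) = 0.570159.
Expected differing sites = pL ≈ 0.570159 × 1355 = 772.565445 ≈ 773.

773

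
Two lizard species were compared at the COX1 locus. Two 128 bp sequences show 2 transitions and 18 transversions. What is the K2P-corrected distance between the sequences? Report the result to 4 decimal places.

0.1769

P = 2/128 = 0.015625 and Q = 18/128 = 0.140625.
Under the Kimura two-parameter model, d = −½ ln(1 − 2P − Q) − ¼ ln(1 − 2Q).
1 − 2P − Q = 0.828125, giving −½ ln(0.828125) = 0.094296.
1 − 2Q = 0.71875, giving −¼ ln(0.71875) = 0.082560.
d = 0.094296 + 0.082560 = 0.176856.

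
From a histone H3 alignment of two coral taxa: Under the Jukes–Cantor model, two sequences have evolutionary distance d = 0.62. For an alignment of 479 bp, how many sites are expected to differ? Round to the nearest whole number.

Invert JC69: p = (3/4)(1 − e^(−4d/3)) = 0.75 × (1 − e^(-0.826667)) = 0.75 × (1 − 0.437505) = 0.421871.
Expected differing sites = pL ≈ 0.421871 × 479 = 202.076209 ≈ 202.

202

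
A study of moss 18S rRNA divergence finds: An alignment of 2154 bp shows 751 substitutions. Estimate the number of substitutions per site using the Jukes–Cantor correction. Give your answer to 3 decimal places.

0.469

p = 751/2154 ≈ 0.348654.
d = −(3/4) ln(1 − 4p/3) = −0.75 ln(1 − 0.464872) = −0.75 ln(0.535128)
  = −0.75 × (-0.625249) = 0.468937 substitutions/site.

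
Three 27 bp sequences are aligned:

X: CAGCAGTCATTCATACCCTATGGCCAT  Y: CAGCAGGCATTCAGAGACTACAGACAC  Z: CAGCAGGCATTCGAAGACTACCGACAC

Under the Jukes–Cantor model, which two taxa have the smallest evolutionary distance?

X–Y: 8/27 differ, p = 0.296, d = 0.377.
X–Z: 9/27 differ, p = 0.333, d = 0.441.
Y–Z: 3/27 differ, p = 0.111, d = 0.120.
The smallest distance is between Y and Z.

Y and Z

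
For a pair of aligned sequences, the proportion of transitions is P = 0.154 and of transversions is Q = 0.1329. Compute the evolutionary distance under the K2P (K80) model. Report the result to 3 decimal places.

Under the Kimura two-parameter model, d = −½ ln(1 − 2P − Q) − ¼ ln(1 − 2Q).
1 − 2P − Q = 0.5591, giving −½ ln(0.5591) = 0.290713.
1 − 2Q = 0.7342, giving −¼ ln(0.7342) = 0.077243.
d = 0.290713 + 0.077243 = 0.367956.

0.368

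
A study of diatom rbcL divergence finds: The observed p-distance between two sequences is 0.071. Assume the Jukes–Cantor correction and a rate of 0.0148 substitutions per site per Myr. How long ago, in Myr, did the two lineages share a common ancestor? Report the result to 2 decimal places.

2.52

d = −(3/4) ln(1 − 4p/3) = −0.75 ln(1 − 0.094667) = −0.75 ln(0.905333)
  = −0.75 × (-0.099452) = 0.074589 substitutions/site.
Under a molecular clock d = 2μt, so t = d/(2μ) = 0.074589 / (2 × 0.0148) = 2.52 Myr.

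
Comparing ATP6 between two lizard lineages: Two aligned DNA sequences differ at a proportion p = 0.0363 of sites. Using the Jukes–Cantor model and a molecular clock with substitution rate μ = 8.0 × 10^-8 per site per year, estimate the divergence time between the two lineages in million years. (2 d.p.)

d = −(3/4) ln(1 − 4p/3) = −0.75 ln(1 − 0.0484) = −0.75 ln(0.9516)
  = −0.75 × (-0.049611) = 0.037208 substitutions/site.
Under a molecular clock d = 2μt, so t = d/(2μ) = 0.037208 / (2 × 8.0 × 10^-8) = 0.23 million years.

0.23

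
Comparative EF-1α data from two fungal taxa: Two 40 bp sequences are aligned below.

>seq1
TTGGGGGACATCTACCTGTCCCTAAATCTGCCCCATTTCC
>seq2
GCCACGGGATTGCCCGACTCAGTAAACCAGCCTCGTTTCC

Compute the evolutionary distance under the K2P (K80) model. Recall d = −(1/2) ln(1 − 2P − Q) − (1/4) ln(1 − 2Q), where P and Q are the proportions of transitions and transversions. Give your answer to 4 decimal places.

0.8244

Of 40 sites, 7 differences are transitions and 13 are transversions, so P = 7/40 = 0.175 and Q = 13/40 = 0.325.
Under the Kimura two-parameter model, d = −½ ln(1 − 2P − Q) − ¼ ln(1 − 2Q).
1 − 2P − Q = 0.325, giving −½ ln(0.325) = 0.561965.
1 − 2Q = 0.35, giving −¼ ln(0.35) = 0.262456.
d = 0.561965 + 0.262456 = 0.824421.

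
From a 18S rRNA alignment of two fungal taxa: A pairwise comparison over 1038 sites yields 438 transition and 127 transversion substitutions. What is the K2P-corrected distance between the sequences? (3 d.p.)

1.765

P = 438/1038 ≈ 0.421965 and Q = 127/1038 ≈ 0.122351.
Under the Kimura two-parameter model, d = −½ ln(1 − 2P − Q) − ¼ ln(1 − 2Q).
1 − 2P − Q = 0.033719, giving −½ ln(0.033719) = 1.694847.
1 − 2Q = 0.755298, giving −¼ ln(0.755298) = 0.070161.
d = 1.694847 + 0.070161 = 1.765008.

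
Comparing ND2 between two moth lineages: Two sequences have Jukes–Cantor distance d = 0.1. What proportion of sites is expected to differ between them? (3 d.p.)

0.094

p = (3/4)(1 − e^(−4d/3)) = 0.75 × (1 − e^(-0.133333)) = 0.75 × (1 − 0.875174) = 0.093620.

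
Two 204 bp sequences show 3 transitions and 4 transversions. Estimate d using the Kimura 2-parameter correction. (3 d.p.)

0.035

P = 3/204 ≈ 0.014706 and Q = 4/204 ≈ 0.019608.
Under the Kimura two-parameter model, d = −½ ln(1 − 2P − Q) − ¼ ln(1 − 2Q).
1 − 2P − Q = 0.95098, giving −½ ln(0.95098) = 0.025131.
1 − 2Q = 0.960784, giving −¼ ln(0.960784) = 0.010001.
d = 0.025131 + 0.010001 = 0.035132.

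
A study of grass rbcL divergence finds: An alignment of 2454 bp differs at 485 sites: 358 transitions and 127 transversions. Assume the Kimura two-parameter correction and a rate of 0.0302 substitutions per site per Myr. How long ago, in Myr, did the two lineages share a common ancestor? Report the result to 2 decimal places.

3.94

P = 358/2454 ≈ 0.145884 and Q = 127/2454 ≈ 0.051752.
Under the Kimura two-parameter model, d = −½ ln(1 − 2P − Q) − ¼ ln(1 − 2Q).
1 − 2P − Q = 0.65648, giving −½ ln(0.65648) = 0.210432.
1 − 2Q = 0.896496, giving −¼ ln(0.896496) = 0.027315.
d = 0.210432 + 0.027315 = 0.237747.
Under a molecular clock d = 2μt, so t = d/(2μ) = 0.237747 / (2 × 0.0302) = 3.94 Myr.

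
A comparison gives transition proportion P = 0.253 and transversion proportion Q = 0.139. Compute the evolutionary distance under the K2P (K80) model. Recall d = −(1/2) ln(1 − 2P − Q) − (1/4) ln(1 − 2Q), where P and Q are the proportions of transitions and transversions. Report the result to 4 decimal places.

Under the Kimura two-parameter model, d = −½ ln(1 − 2P − Q) − ¼ ln(1 − 2Q).
1 − 2P − Q = 0.355, giving −½ ln(0.355) = 0.517819.
1 − 2Q = 0.722, giving −¼ ln(0.722) = 0.081433.
d = 0.517819 + 0.081433 = 0.599252.

0.5993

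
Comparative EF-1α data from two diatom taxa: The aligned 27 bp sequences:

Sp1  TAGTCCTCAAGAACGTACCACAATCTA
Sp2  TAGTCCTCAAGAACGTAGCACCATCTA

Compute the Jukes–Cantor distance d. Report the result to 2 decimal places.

The sequences differ at 2 of 27 sites (18, 22), so p = 2/27 ≈ 0.074074.
d = −(3/4) ln(1 − 4p/3) = −0.75 ln(1 − 0.098765) = −0.75 ln(0.901235)
  = −0.75 × (-0.103989) = 0.077992 substitutions/site.

0.08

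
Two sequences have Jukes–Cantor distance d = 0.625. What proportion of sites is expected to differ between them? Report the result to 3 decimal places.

p = (3/4)(1 − e^(−4d/3)) = 0.75 × (1 − e^(-0.833333)) = 0.75 × (1 − 0.434598) = 0.424052.

0.424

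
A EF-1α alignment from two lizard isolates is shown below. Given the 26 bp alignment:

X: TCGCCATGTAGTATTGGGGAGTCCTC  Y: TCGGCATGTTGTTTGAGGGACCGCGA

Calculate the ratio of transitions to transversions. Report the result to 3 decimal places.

Transitions are A↔G and C↔T; transversions are all other mismatches.
Transitions: 2. Transversions: 8.
R = 2/8 = 0.250.

0.250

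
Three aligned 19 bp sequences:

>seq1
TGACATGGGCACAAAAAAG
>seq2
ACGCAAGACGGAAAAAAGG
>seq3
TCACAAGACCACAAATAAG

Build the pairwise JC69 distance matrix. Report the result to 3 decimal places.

seq1–seq2: 10/19 sites differ → p ≈ 0.526316, d = −0.75 ln(1 − 0.701755) = 0.907380 ≈ 0.907.
seq1–seq3: 5/19 sites differ → p ≈ 0.263158, d = −0.75 ln(1 − 0.350877) = 0.324100 ≈ 0.324.
seq2–seq3: 7/19 sites differ → p ≈ 0.368421, d = −0.75 ln(1 − 0.491228) = 0.506816 ≈ 0.507.

d(seq1,seq2) = 0.907, d(seq1,seq3) = 0.324, d(seq2,seq3) = 0.507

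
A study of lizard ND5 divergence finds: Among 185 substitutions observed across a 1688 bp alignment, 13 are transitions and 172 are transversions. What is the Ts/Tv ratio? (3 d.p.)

0.076

R = 13/172 = 0.075581… ≈ 0.076 (to 3 d.p.).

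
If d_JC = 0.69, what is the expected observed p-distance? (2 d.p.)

p = (3/4)(1 − e^(−4d/3)) = 0.75 × (1 − e^(-0.92)) = 0.75 × (1 − 0.398519) = 0.451111.

0.45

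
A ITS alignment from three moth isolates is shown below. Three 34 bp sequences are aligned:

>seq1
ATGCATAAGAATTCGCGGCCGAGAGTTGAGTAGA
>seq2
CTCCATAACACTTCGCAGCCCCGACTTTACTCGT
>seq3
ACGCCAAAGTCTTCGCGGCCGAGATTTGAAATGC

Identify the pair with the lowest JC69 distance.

seq1–seq2: 12/34 differ, p = 0.353, d = 0.477.
seq1–seq3: 10/34 differ, p = 0.294, d = 0.373.
seq2–seq3: 16/34 differ, p = 0.471, d = 0.741.
The smallest distance is between seq1 and seq3.

seq1 and seq3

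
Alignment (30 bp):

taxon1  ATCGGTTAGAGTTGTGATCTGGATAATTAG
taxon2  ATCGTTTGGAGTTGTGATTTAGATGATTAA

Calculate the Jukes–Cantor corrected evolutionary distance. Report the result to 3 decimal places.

0.233

The sequences differ at 6 of 30 sites (5, 8, 19, 21, 25, 30), so p = 6/30 = 0.2.
d = −(3/4) ln(1 − 4p/3) = −0.75 ln(1 − 0.266667) = −0.75 ln(0.733333)
  = −0.75 × (-0.310155) = 0.232616 substitutions/site.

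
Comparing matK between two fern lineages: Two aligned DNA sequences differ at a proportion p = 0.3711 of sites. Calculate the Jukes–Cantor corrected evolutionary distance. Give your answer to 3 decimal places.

0.512

d = −(3/4) ln(1 − 4p/3) = −0.75 ln(1 − 0.4948) = −0.75 ln(0.5052)
  = −0.75 × (-0.682801) = 0.512101 substitutions/site.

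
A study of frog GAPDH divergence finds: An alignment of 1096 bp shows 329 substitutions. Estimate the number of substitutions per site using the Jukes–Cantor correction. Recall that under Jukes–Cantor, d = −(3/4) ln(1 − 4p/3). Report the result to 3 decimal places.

0.383

p = 329/1096 ≈ 0.300182.
d = −(3/4) ln(1 − 4p/3) = −0.75 ln(1 − 0.400243) = −0.75 ln(0.599757)
  = −0.75 × (-0.511231) = 0.383423 substitutions/site.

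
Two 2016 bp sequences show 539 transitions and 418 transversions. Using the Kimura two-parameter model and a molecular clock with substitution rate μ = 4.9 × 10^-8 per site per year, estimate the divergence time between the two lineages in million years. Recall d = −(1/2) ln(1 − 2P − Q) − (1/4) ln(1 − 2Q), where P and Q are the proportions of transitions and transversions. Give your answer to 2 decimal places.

P = 539/2016 ≈ 0.267361 and Q = 418/2016 ≈ 0.207341.
Under the Kimura two-parameter model, d = −½ ln(1 − 2P − Q) − ¼ ln(1 − 2Q).
1 − 2P − Q = 0.257937, giving −½ ln(0.257937) = 0.677520.
1 − 2Q = 0.585318, giving −¼ ln(0.585318) = 0.133900.
d = 0.677520 + 0.133900 = 0.811420.
Under a molecular clock d = 2μt, so t = d/(2μ) = 0.811420 / (2 × 4.9 × 10^-8) = 8.28 million years.

8.28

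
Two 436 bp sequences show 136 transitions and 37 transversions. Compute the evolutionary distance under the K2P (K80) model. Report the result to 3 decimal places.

0.663

P = 136/436 ≈ 0.311927 and Q = 37/436 ≈ 0.084862.
Under the Kimura two-parameter model, d = −½ ln(1 − 2P − Q) − ¼ ln(1 − 2Q).
1 − 2P − Q = 0.291284, giving −½ ln(0.291284) = 0.616728.
1 − 2Q = 0.830276, giving −¼ ln(0.830276) = 0.046499.
d = 0.616728 + 0.046499 = 0.663227.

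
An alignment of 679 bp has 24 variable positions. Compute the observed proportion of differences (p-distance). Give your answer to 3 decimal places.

p = 24/679 = 0.035346… ≈ 0.035 (to 3 d.p.).

0.035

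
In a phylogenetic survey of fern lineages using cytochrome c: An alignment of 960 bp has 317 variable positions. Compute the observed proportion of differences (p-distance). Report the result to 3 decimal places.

p = 317/960 = 0.330208… ≈ 0.330 (to 3 d.p.).

0.330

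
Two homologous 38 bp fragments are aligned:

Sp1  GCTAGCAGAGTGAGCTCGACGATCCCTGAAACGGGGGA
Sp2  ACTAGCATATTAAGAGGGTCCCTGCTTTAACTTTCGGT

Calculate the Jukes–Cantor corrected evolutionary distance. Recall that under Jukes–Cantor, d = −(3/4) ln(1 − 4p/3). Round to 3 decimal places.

0.824

The sequences differ at 19 of 38 sites, so p = 19/38 = 0.5.
d = −(3/4) ln(1 − 4p/3) = −0.75 ln(1 − 0.666667) = −0.75 ln(0.333333)
  = −0.75 × (-1.098613) = 0.823960 substitutions/site.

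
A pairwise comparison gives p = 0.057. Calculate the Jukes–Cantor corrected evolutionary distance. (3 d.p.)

0.059

d = −(3/4) ln(1 − 4p/3) = −0.75 ln(1 − 0.076) = −0.75 ln(0.924)
  = −0.75 × (-0.079043) = 0.059282 substitutions/site.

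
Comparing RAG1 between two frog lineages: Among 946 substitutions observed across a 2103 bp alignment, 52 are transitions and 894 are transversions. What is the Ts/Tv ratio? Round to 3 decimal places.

R = 52/894 = 0.058165… ≈ 0.058 (to 3 d.p.).

0.058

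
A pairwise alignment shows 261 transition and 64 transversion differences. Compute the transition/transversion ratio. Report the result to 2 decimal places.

4.08

R = 261/64 = 4.078125 ≈ 4.08 (to 2 d.p.).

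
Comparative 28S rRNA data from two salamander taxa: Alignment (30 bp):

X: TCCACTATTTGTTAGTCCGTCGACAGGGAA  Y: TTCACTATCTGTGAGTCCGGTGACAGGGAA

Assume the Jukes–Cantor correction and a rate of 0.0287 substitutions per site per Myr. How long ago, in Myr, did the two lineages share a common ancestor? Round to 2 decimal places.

3.28

The sequences differ at 5 of 30 sites (2, 9, 13, 20, 21), so p = 5/30 ≈ 0.166667.
d = −(3/4) ln(1 − 4p/3) = −0.75 ln(1 − 0.222223) = −0.75 ln(0.777777)
  = −0.75 × (-0.251315) = 0.188486 substitutions/site.
Under a molecular clock d = 2μt, so t = d/(2μ) = 0.188486 / (2 × 0.0287) = 3.28 Myr.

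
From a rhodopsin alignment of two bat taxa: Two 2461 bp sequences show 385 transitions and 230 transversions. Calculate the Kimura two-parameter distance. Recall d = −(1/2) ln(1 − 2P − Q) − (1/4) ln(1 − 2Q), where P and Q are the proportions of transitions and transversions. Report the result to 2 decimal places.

P = 385/2461 ≈ 0.15644 and Q = 230/2461 ≈ 0.093458.
Under the Kimura two-parameter model, d = −½ ln(1 − 2P − Q) − ¼ ln(1 − 2Q).
1 − 2P − Q = 0.593662, giving −½ ln(0.593662) = 0.260723.
1 − 2Q = 0.813084, giving −¼ ln(0.813084) = 0.051730.
d = 0.260723 + 0.051730 = 0.312453.

0.31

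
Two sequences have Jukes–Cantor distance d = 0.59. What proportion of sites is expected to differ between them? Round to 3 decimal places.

p = (3/4)(1 − e^(−4d/3)) = 0.75 × (1 − e^(-0.786667)) = 0.75 × (1 − 0.455360) = 0.408480.

0.408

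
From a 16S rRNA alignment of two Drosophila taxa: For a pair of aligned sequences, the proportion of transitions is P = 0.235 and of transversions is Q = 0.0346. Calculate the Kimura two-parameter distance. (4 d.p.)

0.3691

Under the Kimura two-parameter model, d = −½ ln(1 − 2P − Q) − ¼ ln(1 − 2Q).
1 − 2P − Q = 0.4954, giving −½ ln(0.4954) = 0.351195.
1 − 2Q = 0.9308, giving −¼ ln(0.9308) = 0.017928.
d = 0.351195 + 0.017928 = 0.369123.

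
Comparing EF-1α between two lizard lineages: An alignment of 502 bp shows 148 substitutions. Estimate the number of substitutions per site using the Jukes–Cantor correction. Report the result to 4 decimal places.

0.3745

p = 148/502 ≈ 0.294821.
d = −(3/4) ln(1 − 4p/3) = −0.75 ln(1 − 0.393095) = −0.75 ln(0.606905)
  = −0.75 × (-0.499383) = 0.374537 substitutions/site.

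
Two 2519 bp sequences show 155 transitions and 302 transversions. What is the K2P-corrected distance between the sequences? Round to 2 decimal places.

0.21

P = 155/2519 ≈ 0.061532 and Q = 302/2519 ≈ 0.119889.
Under the Kimura two-parameter model, d = −½ ln(1 − 2P − Q) − ¼ ln(1 − 2Q).
1 − 2P − Q = 0.757047, giving −½ ln(0.757047) = 0.139165.
1 − 2Q = 0.760222, giving −¼ ln(0.760222) = 0.068536.
d = 0.139165 + 0.068536 = 0.207701.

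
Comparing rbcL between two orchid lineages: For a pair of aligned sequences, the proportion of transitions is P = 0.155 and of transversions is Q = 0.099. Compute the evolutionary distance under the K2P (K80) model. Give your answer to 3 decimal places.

0.318

Under the Kimura two-parameter model, d = −½ ln(1 − 2P − Q) − ¼ ln(1 − 2Q).
1 − 2P − Q = 0.591, giving −½ ln(0.591) = 0.262970.
1 − 2Q = 0.802, giving −¼ ln(0.802) = 0.055162.
d = 0.262970 + 0.055162 = 0.318132.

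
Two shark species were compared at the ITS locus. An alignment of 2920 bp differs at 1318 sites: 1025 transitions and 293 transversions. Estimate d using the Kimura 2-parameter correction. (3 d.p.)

0.867

P = 1025/2920 ≈ 0.351027 and Q = 293/2920 ≈ 0.100342.
Under the Kimura two-parameter model, d = −½ ln(1 − 2P − Q) − ¼ ln(1 − 2Q).
1 − 2P − Q = 0.197604, giving −½ ln(0.197604) = 0.810745.
1 − 2Q = 0.799316, giving −¼ ln(0.799316) = 0.056000.
d = 0.810745 + 0.056000 = 0.866745.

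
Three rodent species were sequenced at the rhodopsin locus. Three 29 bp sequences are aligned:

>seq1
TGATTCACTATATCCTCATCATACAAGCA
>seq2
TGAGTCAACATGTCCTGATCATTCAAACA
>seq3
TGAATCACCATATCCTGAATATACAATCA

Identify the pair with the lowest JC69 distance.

seq1–seq2: 7/29 differ, p = 0.241, d = 0.291.
seq1–seq3: 6/29 differ, p = 0.207, d = 0.242.
seq2–seq3: 7/29 differ, p = 0.241, d = 0.291.
The smallest distance is between seq1 and seq3.

seq1 and seq3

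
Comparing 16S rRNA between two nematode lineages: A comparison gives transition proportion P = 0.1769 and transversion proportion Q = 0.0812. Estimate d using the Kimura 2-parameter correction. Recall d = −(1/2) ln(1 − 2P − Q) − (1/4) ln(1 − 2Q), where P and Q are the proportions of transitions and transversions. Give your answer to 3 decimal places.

0.330

Under the Kimura two-parameter model, d = −½ ln(1 − 2P − Q) − ¼ ln(1 − 2Q).
1 − 2P − Q = 0.565, giving −½ ln(0.565) = 0.285465.
1 − 2Q = 0.8376, giving −¼ ln(0.8376) = 0.044304.
d = 0.285465 + 0.044304 = 0.329769.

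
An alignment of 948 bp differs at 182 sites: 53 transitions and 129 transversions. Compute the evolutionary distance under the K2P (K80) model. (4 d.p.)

0.2219

P = 53/948 ≈ 0.055907 and Q = 129/948 ≈ 0.136076.
Under the Kimura two-parameter model, d = −½ ln(1 − 2P − Q) − ¼ ln(1 − 2Q).
1 − 2P − Q = 0.75211, giving −½ ln(0.75211) = 0.142436.
1 − 2Q = 0.727848, giving −¼ ln(0.727848) = 0.079416.
d = 0.142436 + 0.079416 = 0.221852.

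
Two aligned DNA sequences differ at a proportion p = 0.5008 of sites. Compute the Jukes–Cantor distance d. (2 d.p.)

0.83

d = −(3/4) ln(1 − 4p/3) = −0.75 ln(1 − 0.667733) = −0.75 ln(0.332267)
  = −0.75 × (-1.101816) = 0.826362 substitutions/site.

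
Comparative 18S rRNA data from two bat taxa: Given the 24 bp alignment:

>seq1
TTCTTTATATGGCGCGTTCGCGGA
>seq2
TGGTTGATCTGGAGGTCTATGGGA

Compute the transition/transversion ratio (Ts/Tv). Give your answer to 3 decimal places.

Transitions are A↔G and C↔T; transversions are all other mismatches.
Transitions: 1. Transversions: 10.
R = 1/10 = 0.100.

0.100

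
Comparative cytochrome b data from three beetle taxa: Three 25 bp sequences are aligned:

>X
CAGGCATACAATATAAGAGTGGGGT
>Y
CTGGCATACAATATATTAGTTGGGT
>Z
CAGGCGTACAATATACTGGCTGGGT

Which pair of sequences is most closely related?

X–Y: 4/25 differ, p = 0.160, d = 0.180.
X–Z: 6/25 differ, p = 0.240, d = 0.289.
Y–Z: 5/25 differ, p = 0.200, d = 0.233.
The smallest distance is between X and Y.

X and Y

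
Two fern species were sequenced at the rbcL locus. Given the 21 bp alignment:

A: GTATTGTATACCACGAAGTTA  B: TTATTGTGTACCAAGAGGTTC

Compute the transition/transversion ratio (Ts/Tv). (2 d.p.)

Transitions are A↔G and C↔T; transversions are all other mismatches.
Transitions: 2. Transversions: 3.
R = 2/3 = 0.666666… ≈ 0.67 (to 2 d.p.).

0.67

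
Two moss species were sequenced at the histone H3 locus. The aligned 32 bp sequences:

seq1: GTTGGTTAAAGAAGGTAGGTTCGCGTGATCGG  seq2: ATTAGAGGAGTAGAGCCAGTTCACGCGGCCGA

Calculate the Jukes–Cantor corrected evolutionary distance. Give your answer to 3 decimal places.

The sequences differ at 17 of 32 sites, so p = 17/32 = 0.53125.
d = −(3/4) ln(1 − 4p/3) = −0.75 ln(1 − 0.708333) = −0.75 ln(0.291667)
  = −0.75 × (-1.232143) = 0.924107 substitutions/site.

0.924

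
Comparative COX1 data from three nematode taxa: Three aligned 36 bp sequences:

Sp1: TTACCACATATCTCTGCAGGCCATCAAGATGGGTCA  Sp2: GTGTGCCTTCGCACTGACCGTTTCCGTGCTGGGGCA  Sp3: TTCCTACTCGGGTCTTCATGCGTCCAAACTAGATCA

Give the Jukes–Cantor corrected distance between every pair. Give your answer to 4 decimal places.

d(Sp1,Sp2) = 1.0124, d(Sp1,Sp3) = 0.6735, d(Sp2,Sp3) = 1.1281

Sp1–Sp2: 20/36 sites differ → p ≈ 0.555556, d = −0.75 ln(1 − 0.740741) = 1.012446 ≈ 1.0124.
Sp1–Sp3: 16/36 sites differ → p ≈ 0.444444, d = −0.75 ln(1 − 0.592592) = 0.673455 ≈ 0.6735.
Sp2–Sp3: 21/36 sites differ → p ≈ 0.583333, d = −0.75 ln(1 − 0.777777) = 1.128055 ≈ 1.1281.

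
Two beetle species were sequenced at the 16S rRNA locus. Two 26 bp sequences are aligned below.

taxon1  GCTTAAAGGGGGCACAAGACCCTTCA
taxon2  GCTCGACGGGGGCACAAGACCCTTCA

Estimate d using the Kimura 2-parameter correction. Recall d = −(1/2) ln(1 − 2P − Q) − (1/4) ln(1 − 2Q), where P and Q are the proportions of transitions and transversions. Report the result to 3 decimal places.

Of 26 sites, 2 differences are transitions and 1 are transversions, so P = 2/26 ≈ 0.076923 and Q = 1/26 ≈ 0.038462.
Under the Kimura two-parameter model, d = −½ ln(1 − 2P − Q) − ¼ ln(1 − 2Q).
1 − 2P − Q = 0.807692, giving −½ ln(0.807692) = 0.106787.
1 − 2Q = 0.923076, giving −¼ ln(0.923076) = 0.020011.
d = 0.106787 + 0.020011 = 0.126798.

0.127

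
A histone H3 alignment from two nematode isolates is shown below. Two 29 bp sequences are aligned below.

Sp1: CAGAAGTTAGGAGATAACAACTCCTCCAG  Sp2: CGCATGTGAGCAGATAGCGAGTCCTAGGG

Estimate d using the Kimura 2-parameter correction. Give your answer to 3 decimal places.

Of 29 sites, 4 differences are transitions and 7 are transversions, so P = 4/29 ≈ 0.137931 and Q = 7/29 ≈ 0.241379.
Under the Kimura two-parameter model, d = −½ ln(1 − 2P − Q) − ¼ ln(1 − 2Q).
1 − 2P − Q = 0.482759, giving −½ ln(0.482759) = 0.364119.
1 − 2Q = 0.517242, giving −¼ ln(0.517242) = 0.164811.
d = 0.364119 + 0.164811 = 0.528930.

0.529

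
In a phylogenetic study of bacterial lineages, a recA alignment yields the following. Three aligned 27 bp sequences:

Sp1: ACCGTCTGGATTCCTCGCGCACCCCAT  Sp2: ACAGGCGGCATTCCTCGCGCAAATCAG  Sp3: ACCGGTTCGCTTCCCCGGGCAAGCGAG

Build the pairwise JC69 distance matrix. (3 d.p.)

d(Sp1,Sp2) = 0.377, d(Sp1,Sp3) = 0.511, d(Sp2,Sp3) = 0.588

Sp1–Sp2: 8/27 sites differ → p ≈ 0.296296, d = −0.75 ln(1 − 0.395061) = 0.376971 ≈ 0.377.
Sp1–Sp3: 10/27 sites differ → p ≈ 0.37037, d = −0.75 ln(1 − 0.493827) = 0.510658 ≈ 0.511.
Sp2–Sp3: 11/27 sites differ → p ≈ 0.407407, d = −0.75 ln(1 − 0.543209) = 0.587647 ≈ 0.588.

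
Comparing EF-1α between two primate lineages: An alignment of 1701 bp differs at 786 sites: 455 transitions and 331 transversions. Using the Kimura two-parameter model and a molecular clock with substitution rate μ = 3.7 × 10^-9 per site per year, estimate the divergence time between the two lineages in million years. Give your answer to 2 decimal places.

105.02

P = 455/1701 ≈ 0.26749 and Q = 331/1701 ≈ 0.194591.
Under the Kimura two-parameter model, d = −½ ln(1 − 2P − Q) − ¼ ln(1 − 2Q).
1 − 2P − Q = 0.270429, giving −½ ln(0.270429) = 0.653873.
1 − 2Q = 0.610818, giving −¼ ln(0.610818) = 0.123239.
d = 0.653873 + 0.123239 = 0.777112.
Under a molecular clock d = 2μt, so t = d/(2μ) = 0.777112 / (2 × 3.7 × 10^-9) = 105.02 million years.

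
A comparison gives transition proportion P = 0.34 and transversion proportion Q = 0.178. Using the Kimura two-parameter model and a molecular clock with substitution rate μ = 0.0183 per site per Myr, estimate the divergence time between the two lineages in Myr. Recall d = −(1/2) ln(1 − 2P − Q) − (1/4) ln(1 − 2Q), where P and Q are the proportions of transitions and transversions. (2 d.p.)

29.67

Under the Kimura two-parameter model, d = −½ ln(1 − 2P − Q) − ¼ ln(1 − 2Q).
1 − 2P − Q = 0.142, giving −½ ln(0.142) = 0.975964.
1 − 2Q = 0.644, giving −¼ ln(0.644) = 0.110014.
d = 0.975964 + 0.110014 = 1.085978.
Under a molecular clock d = 2μt, so t = d/(2μ) = 1.085978 / (2 × 0.0183) = 29.67 Myr.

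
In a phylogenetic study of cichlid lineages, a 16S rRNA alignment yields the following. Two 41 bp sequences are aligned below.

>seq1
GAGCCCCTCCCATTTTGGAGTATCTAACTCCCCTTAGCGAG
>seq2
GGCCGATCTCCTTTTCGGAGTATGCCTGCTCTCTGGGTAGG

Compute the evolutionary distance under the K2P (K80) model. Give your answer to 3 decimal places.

Of 41 sites, 13 differences are transitions and 9 are transversions, so P = 13/41 ≈ 0.317073 and Q = 9/41 ≈ 0.219512.
Under the Kimura two-parameter model, d = −½ ln(1 − 2P − Q) − ¼ ln(1 − 2Q).
1 − 2P − Q = 0.146342, giving −½ ln(0.146342) = 0.960904.
1 − 2Q = 0.560976, giving −¼ ln(0.560976) = 0.144519.
d = 0.960904 + 0.144519 = 1.105423.

1.105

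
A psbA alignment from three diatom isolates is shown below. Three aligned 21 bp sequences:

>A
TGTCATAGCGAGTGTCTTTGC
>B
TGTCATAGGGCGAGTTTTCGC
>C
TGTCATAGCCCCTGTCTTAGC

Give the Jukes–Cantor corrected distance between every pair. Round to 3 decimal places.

d(A,B) = 0.286, d(A,C) = 0.220, d(B,C) = 0.360

A–B: 5/21 sites differ → p ≈ 0.238095, d = −0.75 ln(1 − 0.31746) = 0.286451 ≈ 0.286.
A–C: 4/21 sites differ → p ≈ 0.190476, d = −0.75 ln(1 − 0.253968) = 0.219740 ≈ 0.220.
B–C: 6/21 sites differ → p ≈ 0.285714, d = −0.75 ln(1 − 0.380952) = 0.359679 ≈ 0.360.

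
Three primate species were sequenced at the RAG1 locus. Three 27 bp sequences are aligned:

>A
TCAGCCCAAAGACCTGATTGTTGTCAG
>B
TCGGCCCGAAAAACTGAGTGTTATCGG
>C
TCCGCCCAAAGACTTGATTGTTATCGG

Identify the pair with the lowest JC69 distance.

A–B: 7/27 differ, p = 0.259, d = 0.318.
A–C: 4/27 differ, p = 0.148, d = 0.165.
B–C: 6/27 differ, p = 0.222, d = 0.264.
The smallest distance is between A and C.

A and C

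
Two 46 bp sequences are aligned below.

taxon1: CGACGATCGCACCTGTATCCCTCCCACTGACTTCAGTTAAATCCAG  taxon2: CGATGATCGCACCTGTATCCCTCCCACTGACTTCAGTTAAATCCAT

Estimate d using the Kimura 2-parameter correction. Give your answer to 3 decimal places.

Of 46 sites, 1 differences are transitions and 1 are transversions, so P = 1/46 ≈ 0.021739 and Q = 1/46 ≈ 0.021739.
Under the Kimura two-parameter model, d = −½ ln(1 − 2P − Q) − ¼ ln(1 − 2Q).
1 − 2P − Q = 0.934783, giving −½ ln(0.934783) = 0.033720.
1 − 2Q = 0.956522, giving −¼ ln(0.956522) = 0.011113.
d = 0.033720 + 0.011113 = 0.044833.

0.045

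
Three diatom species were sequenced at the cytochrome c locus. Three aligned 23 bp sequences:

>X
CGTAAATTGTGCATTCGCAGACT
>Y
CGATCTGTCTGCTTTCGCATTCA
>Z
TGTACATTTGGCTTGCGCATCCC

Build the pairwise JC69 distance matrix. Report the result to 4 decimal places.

X–Y: 10/23 sites differ → p ≈ 0.434783, d = −0.75 ln(1 − 0.579711) = 0.650110 ≈ 0.6501.
X–Z: 9/23 sites differ → p ≈ 0.391304, d = −0.75 ln(1 − 0.521739) = 0.553199 ≈ 0.5532.
Y–Z: 10/23 sites differ → p ≈ 0.434783, d = −0.75 ln(1 − 0.579711) = 0.650110 ≈ 0.6501.

d(X,Y) = 0.6501, d(X,Z) = 0.5532, d(Y,Z) = 0.6501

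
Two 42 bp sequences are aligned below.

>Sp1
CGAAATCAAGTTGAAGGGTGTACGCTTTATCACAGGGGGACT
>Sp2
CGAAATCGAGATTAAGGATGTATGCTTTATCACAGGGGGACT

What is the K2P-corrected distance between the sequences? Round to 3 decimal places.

Of 42 sites, 3 differences are transitions and 2 are transversions, so P = 3/42 ≈ 0.071429 and Q = 2/42 ≈ 0.047619.
Under the Kimura two-parameter model, d = −½ ln(1 − 2P − Q) − ¼ ln(1 − 2Q).
1 − 2P − Q = 0.809523, giving −½ ln(0.809523) = 0.105655.
1 − 2Q = 0.904762, giving −¼ ln(0.904762) = 0.025021.
d = 0.105655 + 0.025021 = 0.130676.

0.131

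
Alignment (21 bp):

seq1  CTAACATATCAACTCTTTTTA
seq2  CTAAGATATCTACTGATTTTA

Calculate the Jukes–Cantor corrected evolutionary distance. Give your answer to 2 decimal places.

The sequences differ at 4 of 21 sites (5, 11, 15, 16), so p = 4/21 ≈ 0.190476.
d = −(3/4) ln(1 − 4p/3) = −0.75 ln(1 − 0.253968) = −0.75 ln(0.746032)
  = −0.75 × (-0.292987) = 0.219740 substitutions/site.

0.22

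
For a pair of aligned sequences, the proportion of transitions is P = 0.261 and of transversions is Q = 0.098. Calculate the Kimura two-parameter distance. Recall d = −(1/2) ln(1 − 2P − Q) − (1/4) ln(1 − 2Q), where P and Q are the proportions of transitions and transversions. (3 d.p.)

Under the Kimura two-parameter model, d = −½ ln(1 − 2P − Q) − ¼ ln(1 − 2Q).
1 − 2P − Q = 0.38, giving −½ ln(0.38) = 0.483792.
1 − 2Q = 0.804, giving −¼ ln(0.804) = 0.054539.
d = 0.483792 + 0.054539 = 0.538331.

0.538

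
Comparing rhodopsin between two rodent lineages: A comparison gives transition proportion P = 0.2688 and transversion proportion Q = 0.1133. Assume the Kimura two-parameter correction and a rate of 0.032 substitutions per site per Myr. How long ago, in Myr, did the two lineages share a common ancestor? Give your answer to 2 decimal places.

9.23

Under the Kimura two-parameter model, d = −½ ln(1 − 2P − Q) − ¼ ln(1 − 2Q).
1 − 2P − Q = 0.3491, giving −½ ln(0.3491) = 0.526198.
1 − 2Q = 0.7734, giving −¼ ln(0.7734) = 0.064240.
d = 0.526198 + 0.064240 = 0.590438.
Under a molecular clock d = 2μt, so t = d/(2μ) = 0.590438 / (2 × 0.032) = 9.23 Myr.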